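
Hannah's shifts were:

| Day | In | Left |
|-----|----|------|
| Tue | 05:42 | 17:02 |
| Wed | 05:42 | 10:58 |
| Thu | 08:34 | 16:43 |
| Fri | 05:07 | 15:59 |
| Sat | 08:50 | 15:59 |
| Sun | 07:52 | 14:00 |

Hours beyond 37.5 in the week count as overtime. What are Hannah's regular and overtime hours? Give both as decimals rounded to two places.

Tue: 05:42–17:02 = 11 h 20 min
Wed: 05:42–10:58 = 5 h 16 min
Thu: 08:34–16:43 = 8 h 9 min
Fri: 05:07–15:59 = 10 h 52 min
Sat: 08:50–15:59 = 7 h 9 min
Sun: 07:52–14:00 = 6 h 8 min
Total worked: 48 h 54 min = 48.90 h.
Threshold 37.5 h → overtime 11 h 24 min, regular 37 h 30 min.

Regular 37.50 hours, overtime 11.40 hours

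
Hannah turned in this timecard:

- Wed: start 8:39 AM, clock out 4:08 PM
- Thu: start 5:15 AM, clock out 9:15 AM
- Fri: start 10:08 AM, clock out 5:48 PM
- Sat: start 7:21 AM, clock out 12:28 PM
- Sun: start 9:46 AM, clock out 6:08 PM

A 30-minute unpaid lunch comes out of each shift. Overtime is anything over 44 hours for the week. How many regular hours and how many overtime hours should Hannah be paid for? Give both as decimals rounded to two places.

Regular 30.13 hours, overtime 0.00 hours

Wed: 8:39 AM–4:08 PM = 7 h 29 min; less 30 min break → 6 h 59 min
Thu: 5:15 AM–9:15 AM = 4 h 0 min; less 30 min break → 3 h 30 min
Fri: 10:08 AM–5:48 PM = 7 h 40 min; less 30 min break → 7 h 10 min
Sat: 7:21 AM–12:28 PM = 5 h 7 min; less 30 min break → 4 h 37 min
Sun: 9:46 AM–6:08 PM = 8 h 22 min; less 30 min break → 7 h 52 min
Total worked: 30 h 8 min = 30.13 h.
Threshold 44 h → overtime 0 h 0 min, regular 30 h 8 min.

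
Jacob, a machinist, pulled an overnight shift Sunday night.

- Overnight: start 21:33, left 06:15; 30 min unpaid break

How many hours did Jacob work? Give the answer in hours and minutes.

Overnight: 21:33 → midnight = 2 h 27 min; midnight → 06:15 = 6 h 15 min; span 8 h 42 min; less 30 min break → 8 h 12 min

8 h 12 min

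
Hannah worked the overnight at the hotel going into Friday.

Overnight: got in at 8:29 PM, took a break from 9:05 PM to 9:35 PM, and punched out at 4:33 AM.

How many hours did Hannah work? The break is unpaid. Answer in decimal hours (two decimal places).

7.57 hours

Overnight: 8:29 PM → midnight = 3 h 31 min; midnight → 4:33 AM = 4 h 33 min; span 8 h 4 min; less 30 min break → 7 h 34 min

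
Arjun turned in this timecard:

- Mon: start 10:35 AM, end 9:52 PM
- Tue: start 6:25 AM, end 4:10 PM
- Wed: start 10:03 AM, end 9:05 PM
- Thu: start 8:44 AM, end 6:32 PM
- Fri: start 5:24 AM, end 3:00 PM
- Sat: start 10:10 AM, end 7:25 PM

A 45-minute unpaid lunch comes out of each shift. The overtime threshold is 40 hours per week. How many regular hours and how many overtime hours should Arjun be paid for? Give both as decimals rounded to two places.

Regular 40.00 hours, overtime 16.22 hours

Mon: 10:35 AM–9:52 PM = 11 h 17 min; less 45 min break → 10 h 32 min
Tue: 6:25 AM–4:10 PM = 9 h 45 min; less 45 min break → 9 h 0 min
Wed: 10:03 AM–9:05 PM = 11 h 2 min; less 45 min break → 10 h 17 min
Thu: 8:44 AM–6:32 PM = 9 h 48 min; less 45 min break → 9 h 3 min
Fri: 5:24 AM–3:00 PM = 9 h 36 min; less 45 min break → 8 h 51 min
Sat: 10:10 AM–7:25 PM = 9 h 15 min; less 45 min break → 8 h 30 min
Total worked: 56 h 13 min = 56.22 h.
Threshold 40 h → overtime 16 h 13 min, regular 40 h 0 min.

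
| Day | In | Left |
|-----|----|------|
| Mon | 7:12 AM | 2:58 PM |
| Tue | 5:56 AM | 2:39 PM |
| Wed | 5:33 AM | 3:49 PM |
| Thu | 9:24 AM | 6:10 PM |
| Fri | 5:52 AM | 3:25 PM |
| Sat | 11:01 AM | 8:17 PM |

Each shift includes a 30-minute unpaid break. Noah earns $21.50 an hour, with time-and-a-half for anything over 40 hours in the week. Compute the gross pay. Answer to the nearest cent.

Mon: 7:12 AM–2:58 PM = 7 h 46 min; less 30 min break → 7 h 16 min
Tue: 5:56 AM–2:39 PM = 8 h 43 min; less 30 min break → 8 h 13 min
Wed: 5:33 AM–3:49 PM = 10 h 16 min; less 30 min break → 9 h 46 min
Thu: 9:24 AM–6:10 PM = 8 h 46 min; less 30 min break → 8 h 16 min
Fri: 5:52 AM–3:25 PM = 9 h 33 min; less 30 min break → 9 h 3 min
Sat: 11:01 AM–8:17 PM = 9 h 16 min; less 30 min break → 8 h 46 min
Total worked: 51 h 20 min = 3080 min.
Regular 40 h 0 min = 2400 min at $21.50/h; overtime 11 h 20 min = 680 min at $32.25/h.
Pay = (2400 × $21.50 + 680 × $32.25) ÷ 60 = $1225.50.

$1225.50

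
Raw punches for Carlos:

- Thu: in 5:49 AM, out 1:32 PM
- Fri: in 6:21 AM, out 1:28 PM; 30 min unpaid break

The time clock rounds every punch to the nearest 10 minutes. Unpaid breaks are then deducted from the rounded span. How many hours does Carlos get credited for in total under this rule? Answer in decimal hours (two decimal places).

Thu: in 5:49 AM→5:50 AM, out 1:32 PM→1:30 PM; 7 h 40 min
Fri: in 6:21 AM→6:20 AM, out 1:28 PM→1:30 PM; 7 h 10 min − 30 min = 6 h 40 min
Total credited: 14 h 20 min.

14.33 hours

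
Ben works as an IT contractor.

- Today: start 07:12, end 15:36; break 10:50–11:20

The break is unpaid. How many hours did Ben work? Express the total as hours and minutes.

Today: 07:12–15:36 = 8 h 24 min; less 30 min break → 7 h 54 min

7 h 54 min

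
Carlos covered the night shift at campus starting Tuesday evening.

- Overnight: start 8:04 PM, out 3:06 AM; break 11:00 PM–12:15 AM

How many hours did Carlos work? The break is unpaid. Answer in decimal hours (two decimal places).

Overnight: 8:04 PM → midnight = 3 h 56 min; midnight → 3:06 AM = 3 h 6 min; span 7 h 2 min; less 75 min break → 5 h 47 min

5.78 hours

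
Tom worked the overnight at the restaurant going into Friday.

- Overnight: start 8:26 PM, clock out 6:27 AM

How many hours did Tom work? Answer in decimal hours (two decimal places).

10.02 hours

Overnight: 8:26 PM → midnight = 3 h 34 min; midnight → 6:27 AM = 6 h 27 min; span 10 h 1 min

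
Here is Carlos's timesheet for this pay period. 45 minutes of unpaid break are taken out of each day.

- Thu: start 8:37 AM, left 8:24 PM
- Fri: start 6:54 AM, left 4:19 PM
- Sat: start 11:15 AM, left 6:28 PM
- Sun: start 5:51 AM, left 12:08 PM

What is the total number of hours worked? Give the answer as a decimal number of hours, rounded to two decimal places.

31.70 hours

Thu: 8:37 AM–8:24 PM = 11 h 47 min; less 45 min break → 11 h 2 min
Fri: 6:54 AM–4:19 PM = 9 h 25 min; less 45 min break → 8 h 40 min
Sat: 11:15 AM–6:28 PM = 7 h 13 min; less 45 min break → 6 h 28 min
Sun: 5:51 AM–12:08 PM = 6 h 17 min; less 45 min break → 5 h 32 min
Total: 11 h 2 min + 8 h 40 min + 6 h 28 min + 5 h 32 min = 31 h 42 min.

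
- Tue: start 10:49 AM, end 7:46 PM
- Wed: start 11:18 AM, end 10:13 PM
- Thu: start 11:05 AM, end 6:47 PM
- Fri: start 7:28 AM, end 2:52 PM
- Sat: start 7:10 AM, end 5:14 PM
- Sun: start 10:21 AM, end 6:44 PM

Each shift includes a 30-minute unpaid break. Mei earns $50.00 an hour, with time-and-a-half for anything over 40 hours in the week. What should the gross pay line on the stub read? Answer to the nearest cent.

$2781.25

Tue: 10:49 AM–7:46 PM = 8 h 57 min; less 30 min break → 8 h 27 min
Wed: 11:18 AM–10:13 PM = 10 h 55 min; less 30 min break → 10 h 25 min
Thu: 11:05 AM–6:47 PM = 7 h 42 min; less 30 min break → 7 h 12 min
Fri: 7:28 AM–2:52 PM = 7 h 24 min; less 30 min break → 6 h 54 min
Sat: 7:10 AM–5:14 PM = 10 h 4 min; less 30 min break → 9 h 34 min
Sun: 10:21 AM–6:44 PM = 8 h 23 min; less 30 min break → 7 h 53 min
Total worked: 50 h 25 min = 3025 min.
Regular 40 h 0 min = 2400 min at $50.00/h; overtime 10 h 25 min = 625 min at $75.00/h.
Pay = (2400 × $50.00 + 625 × $75.00) ÷ 60 = $2781.25.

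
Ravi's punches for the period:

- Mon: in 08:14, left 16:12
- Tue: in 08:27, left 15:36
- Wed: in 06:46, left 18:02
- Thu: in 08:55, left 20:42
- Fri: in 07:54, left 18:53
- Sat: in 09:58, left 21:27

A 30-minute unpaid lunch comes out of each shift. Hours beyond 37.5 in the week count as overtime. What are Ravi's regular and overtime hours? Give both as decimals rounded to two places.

Mon: 08:14–16:12 = 7 h 58 min; less 30 min break → 7 h 28 min
Tue: 08:27–15:36 = 7 h 9 min; less 30 min break → 6 h 39 min
Wed: 06:46–18:02 = 11 h 16 min; less 30 min break → 10 h 46 min
Thu: 08:55–20:42 = 11 h 47 min; less 30 min break → 11 h 17 min
Fri: 07:54–18:53 = 10 h 59 min; less 30 min break → 10 h 29 min
Sat: 09:58–21:27 = 11 h 29 min; less 30 min break → 10 h 59 min
Total worked: 57 h 38 min = 57.63 h.
Threshold 37.5 h → overtime 20 h 8 min, regular 37 h 30 min.

Regular 37.50 hours, overtime 20.13 hours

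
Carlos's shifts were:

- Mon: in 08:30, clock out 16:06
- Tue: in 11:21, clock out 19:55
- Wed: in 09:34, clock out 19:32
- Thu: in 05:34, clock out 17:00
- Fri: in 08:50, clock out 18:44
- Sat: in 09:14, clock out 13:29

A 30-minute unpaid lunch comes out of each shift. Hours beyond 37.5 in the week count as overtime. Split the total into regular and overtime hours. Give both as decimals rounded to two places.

Regular 37.50 hours, overtime 11.22 hours

Mon: 08:30–16:06 = 7 h 36 min; less 30 min break → 7 h 6 min
Tue: 11:21–19:55 = 8 h 34 min; less 30 min break → 8 h 4 min
Wed: 09:34–19:32 = 9 h 58 min; less 30 min break → 9 h 28 min
Thu: 05:34–17:00 = 11 h 26 min; less 30 min break → 10 h 56 min
Fri: 08:50–18:44 = 9 h 54 min; less 30 min break → 9 h 24 min
Sat: 09:14–13:29 = 4 h 15 min; less 30 min break → 3 h 45 min
Total worked: 48 h 43 min = 48.72 h.
Threshold 37.5 h → overtime 11 h 13 min, regular 37 h 30 min.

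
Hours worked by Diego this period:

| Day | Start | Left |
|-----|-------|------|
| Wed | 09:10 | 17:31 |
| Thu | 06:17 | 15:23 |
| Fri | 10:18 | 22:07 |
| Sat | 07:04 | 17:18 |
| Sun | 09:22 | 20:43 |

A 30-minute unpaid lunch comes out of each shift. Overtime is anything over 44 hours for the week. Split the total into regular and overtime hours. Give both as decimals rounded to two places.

Wed: 09:10–17:31 = 8 h 21 min; less 30 min break → 7 h 51 min
Thu: 06:17–15:23 = 9 h 6 min; less 30 min break → 8 h 36 min
Fri: 10:18–22:07 = 11 h 49 min; less 30 min break → 11 h 19 min
Sat: 07:04–17:18 = 10 h 14 min; less 30 min break → 9 h 44 min
Sun: 09:22–20:43 = 11 h 21 min; less 30 min break → 10 h 51 min
Total worked: 48 h 21 min = 48.35 h.
Threshold 44 h → overtime 4 h 21 min, regular 44 h 0 min.

Regular 44.00 hours, overtime 4.35 hours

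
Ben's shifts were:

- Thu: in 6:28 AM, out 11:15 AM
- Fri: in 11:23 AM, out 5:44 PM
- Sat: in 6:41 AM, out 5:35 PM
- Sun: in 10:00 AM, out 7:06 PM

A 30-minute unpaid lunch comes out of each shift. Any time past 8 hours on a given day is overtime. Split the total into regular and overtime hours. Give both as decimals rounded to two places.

Regular 26.13 hours, overtime 3.00 hours

Thu: 6:28 AM–11:15 AM = 4 h 47 min; less 30 min break → 4 h 17 min
Fri: 11:23 AM–5:44 PM = 6 h 21 min; less 30 min break → 5 h 51 min
Sat: 6:41 AM–5:35 PM = 10 h 54 min; less 30 min break → 10 h 24 min
Sun: 10:00 AM–7:06 PM = 9 h 6 min; less 30 min break → 8 h 36 min
Thu reg 4 h 17 min / OT 0 h 0 min; Fri reg 5 h 51 min / OT 0 h 0 min; Sat reg 8 h 0 min / OT 2 h 24 min; Sun reg 8 h 0 min / OT 0 h 36 min.
Totals: regular 26 h 8 min, overtime 3 h 0 min.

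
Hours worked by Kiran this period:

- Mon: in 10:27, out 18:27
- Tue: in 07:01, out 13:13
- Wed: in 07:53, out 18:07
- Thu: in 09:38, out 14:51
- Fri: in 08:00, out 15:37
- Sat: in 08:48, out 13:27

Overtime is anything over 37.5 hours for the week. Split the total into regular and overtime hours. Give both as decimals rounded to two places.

Mon: 10:27–18:27 = 8 h 0 min
Tue: 07:01–13:13 = 6 h 12 min
Wed: 07:53–18:07 = 10 h 14 min
Thu: 09:38–14:51 = 5 h 13 min
Fri: 08:00–15:37 = 7 h 37 min
Sat: 08:48–13:27 = 4 h 39 min
Total worked: 41 h 55 min = 41.92 h.
Threshold 37.5 h → overtime 4 h 25 min, regular 37 h 30 min.

Regular 37.50 hours, overtime 4.42 hours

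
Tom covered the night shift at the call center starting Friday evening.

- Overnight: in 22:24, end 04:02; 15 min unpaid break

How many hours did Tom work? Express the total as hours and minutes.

Overnight: 22:24 → midnight = 1 h 36 min; midnight → 04:02 = 4 h 2 min; span 5 h 38 min; less 15 min break → 5 h 23 min

5 h 23 min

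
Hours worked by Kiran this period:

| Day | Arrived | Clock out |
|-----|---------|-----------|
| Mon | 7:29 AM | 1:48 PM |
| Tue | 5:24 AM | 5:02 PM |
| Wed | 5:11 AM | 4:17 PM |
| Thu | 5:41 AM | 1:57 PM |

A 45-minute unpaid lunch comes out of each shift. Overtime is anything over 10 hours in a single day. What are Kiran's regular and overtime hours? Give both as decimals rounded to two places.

Regular 33.08 hours, overtime 1.23 hours

Mon: 7:29 AM–1:48 PM = 6 h 19 min; less 45 min break → 5 h 34 min
Tue: 5:24 AM–5:02 PM = 11 h 38 min; less 45 min break → 10 h 53 min
Wed: 5:11 AM–4:17 PM = 11 h 6 min; less 45 min break → 10 h 21 min
Thu: 5:41 AM–1:57 PM = 8 h 16 min; less 45 min break → 7 h 31 min
Mon reg 5 h 34 min / OT 0 h 0 min; Tue reg 10 h 0 min / OT 0 h 53 min; Wed reg 10 h 0 min / OT 0 h 21 min; Thu reg 7 h 31 min / OT 0 h 0 min.
Totals: regular 33 h 5 min, overtime 1 h 14 min.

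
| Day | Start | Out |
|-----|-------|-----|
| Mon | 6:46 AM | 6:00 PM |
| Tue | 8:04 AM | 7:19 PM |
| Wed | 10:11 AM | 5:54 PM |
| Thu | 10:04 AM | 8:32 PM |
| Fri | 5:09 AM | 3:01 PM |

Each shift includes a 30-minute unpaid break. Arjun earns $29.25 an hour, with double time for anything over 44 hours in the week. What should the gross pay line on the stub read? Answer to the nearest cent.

$1522.95

Mon: 6:46 AM–6:00 PM = 11 h 14 min; less 30 min break → 10 h 44 min
Tue: 8:04 AM–7:19 PM = 11 h 15 min; less 30 min break → 10 h 45 min
Wed: 10:11 AM–5:54 PM = 7 h 43 min; less 30 min break → 7 h 13 min
Thu: 10:04 AM–8:32 PM = 10 h 28 min; less 30 min break → 9 h 58 min
Fri: 5:09 AM–3:01 PM = 9 h 52 min; less 30 min break → 9 h 22 min
Total worked: 48 h 2 min = 2882 min.
Regular 44 h 0 min = 2640 min at $29.25/h; overtime 4 h 2 min = 242 min at $58.50/h.
Pay = (2640 × $29.25 + 242 × $58.50) ÷ 60 = $1522.95.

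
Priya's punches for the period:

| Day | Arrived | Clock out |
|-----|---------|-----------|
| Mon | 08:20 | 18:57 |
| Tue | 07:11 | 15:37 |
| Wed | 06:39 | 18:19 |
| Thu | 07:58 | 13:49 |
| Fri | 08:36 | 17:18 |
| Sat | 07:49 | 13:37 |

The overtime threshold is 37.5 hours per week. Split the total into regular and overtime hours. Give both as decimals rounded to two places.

Regular 37.50 hours, overtime 13.57 hours

Mon: 08:20–18:57 = 10 h 37 min
Tue: 07:11–15:37 = 8 h 26 min
Wed: 06:39–18:19 = 11 h 40 min
Thu: 07:58–13:49 = 5 h 51 min
Fri: 08:36–17:18 = 8 h 42 min
Sat: 07:49–13:37 = 5 h 48 min
Total worked: 51 h 4 min = 51.07 h.
Threshold 37.5 h → overtime 13 h 34 min, regular 37 h 30 min.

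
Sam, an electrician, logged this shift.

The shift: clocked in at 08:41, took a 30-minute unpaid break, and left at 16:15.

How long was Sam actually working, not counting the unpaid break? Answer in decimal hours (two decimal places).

The shift: 08:41–16:15 = 7 h 34 min; less 30 min break → 7 h 4 min

7.07 hours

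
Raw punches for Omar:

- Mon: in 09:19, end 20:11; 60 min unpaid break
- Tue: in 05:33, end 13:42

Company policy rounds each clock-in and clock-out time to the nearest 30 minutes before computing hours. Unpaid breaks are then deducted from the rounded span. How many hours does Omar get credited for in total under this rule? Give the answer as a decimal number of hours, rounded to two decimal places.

17.50 hours

Mon: in 09:19→09:30, out 20:11→20:00; 10 h 30 min − 60 min = 9 h 30 min
Tue: in 05:33→05:30, out 13:42→13:30; 8 h 0 min
Total credited: 17 h 30 min.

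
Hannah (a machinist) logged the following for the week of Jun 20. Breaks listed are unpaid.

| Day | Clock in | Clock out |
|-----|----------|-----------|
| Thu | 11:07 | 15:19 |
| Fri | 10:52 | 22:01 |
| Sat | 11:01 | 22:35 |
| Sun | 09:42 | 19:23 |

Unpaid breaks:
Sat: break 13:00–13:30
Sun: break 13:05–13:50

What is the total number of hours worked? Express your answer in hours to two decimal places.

Thu: 11:07–15:19 = 4 h 12 min
Fri: 10:52–22:01 = 11 h 9 min
Sat: 11:01–22:35 = 11 h 34 min; less 30 min break → 11 h 4 min
Sun: 09:42–19:23 = 9 h 41 min; less 45 min break → 8 h 56 min
Total: 4 h 12 min + 11 h 9 min + 11 h 4 min + 8 h 56 min = 35 h 21 min.

35.35 hours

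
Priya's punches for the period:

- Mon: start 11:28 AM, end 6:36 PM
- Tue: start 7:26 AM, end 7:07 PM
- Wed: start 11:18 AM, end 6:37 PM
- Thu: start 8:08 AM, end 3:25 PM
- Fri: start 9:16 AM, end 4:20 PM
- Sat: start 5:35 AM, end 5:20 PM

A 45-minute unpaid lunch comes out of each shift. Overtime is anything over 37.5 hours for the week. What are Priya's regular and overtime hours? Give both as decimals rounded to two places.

Regular 37.50 hours, overtime 10.23 hours

Mon: 11:28 AM–6:36 PM = 7 h 8 min; less 45 min break → 6 h 23 min
Tue: 7:26 AM–7:07 PM = 11 h 41 min; less 45 min break → 10 h 56 min
Wed: 11:18 AM–6:37 PM = 7 h 19 min; less 45 min break → 6 h 34 min
Thu: 8:08 AM–3:25 PM = 7 h 17 min; less 45 min break → 6 h 32 min
Fri: 9:16 AM–4:20 PM = 7 h 4 min; less 45 min break → 6 h 19 min
Sat: 5:35 AM–5:20 PM = 11 h 45 min; less 45 min break → 11 h 0 min
Total worked: 47 h 44 min = 47.73 h.
Threshold 37.5 h → overtime 10 h 14 min, regular 37 h 30 min.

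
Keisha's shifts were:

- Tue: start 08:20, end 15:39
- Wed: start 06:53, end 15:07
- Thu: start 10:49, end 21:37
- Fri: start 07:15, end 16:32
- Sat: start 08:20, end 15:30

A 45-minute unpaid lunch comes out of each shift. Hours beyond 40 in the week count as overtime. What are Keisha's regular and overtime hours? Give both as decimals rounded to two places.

Tue: 08:20–15:39 = 7 h 19 min; less 45 min break → 6 h 34 min
Wed: 06:53–15:07 = 8 h 14 min; less 45 min break → 7 h 29 min
Thu: 10:49–21:37 = 10 h 48 min; less 45 min break → 10 h 3 min
Fri: 07:15–16:32 = 9 h 17 min; less 45 min break → 8 h 32 min
Sat: 08:20–15:30 = 7 h 10 min; less 45 min break → 6 h 25 min
Total worked: 39 h 3 min = 39.05 h.
Threshold 40 h → overtime 0 h 0 min, regular 39 h 3 min.

Regular 39.05 hours, overtime 0.00 hours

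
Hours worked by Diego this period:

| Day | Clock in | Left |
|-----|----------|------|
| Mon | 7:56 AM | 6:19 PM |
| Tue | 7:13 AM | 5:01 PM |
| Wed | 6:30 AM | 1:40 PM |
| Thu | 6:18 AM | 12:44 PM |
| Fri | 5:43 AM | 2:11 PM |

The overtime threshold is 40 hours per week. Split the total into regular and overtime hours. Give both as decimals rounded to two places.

Mon: 7:56 AM–6:19 PM = 10 h 23 min
Tue: 7:13 AM–5:01 PM = 9 h 48 min
Wed: 6:30 AM–1:40 PM = 7 h 10 min
Thu: 6:18 AM–12:44 PM = 6 h 26 min
Fri: 5:43 AM–2:11 PM = 8 h 28 min
Total worked: 42 h 15 min = 42.25 h.
Threshold 40 h → overtime 2 h 15 min, regular 40 h 0 min.

Regular 40.00 hours, overtime 2.25 hours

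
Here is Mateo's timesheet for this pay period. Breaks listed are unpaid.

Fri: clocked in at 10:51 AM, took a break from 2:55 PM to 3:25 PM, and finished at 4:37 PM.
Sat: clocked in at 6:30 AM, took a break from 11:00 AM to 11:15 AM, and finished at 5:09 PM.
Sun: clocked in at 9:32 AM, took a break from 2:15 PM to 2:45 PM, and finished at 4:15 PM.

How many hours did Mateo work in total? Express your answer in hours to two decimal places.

21.88 hours

Fri: 10:51 AM–4:37 PM = 5 h 46 min; less 30 min break → 5 h 16 min
Sat: 6:30 AM–5:09 PM = 10 h 39 min; less 15 min break → 10 h 24 min
Sun: 9:32 AM–4:15 PM = 6 h 43 min; less 30 min break → 6 h 13 min
Total: 5 h 16 min + 10 h 24 min + 6 h 13 min = 21 h 53 min.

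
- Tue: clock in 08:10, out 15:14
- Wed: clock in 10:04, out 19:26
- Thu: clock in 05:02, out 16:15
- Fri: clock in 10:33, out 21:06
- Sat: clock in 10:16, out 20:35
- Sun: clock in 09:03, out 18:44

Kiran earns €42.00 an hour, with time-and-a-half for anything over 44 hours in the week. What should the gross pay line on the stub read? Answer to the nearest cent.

€2742.60

Tue: 08:10–15:14 = 7 h 4 min
Wed: 10:04–19:26 = 9 h 22 min
Thu: 05:02–16:15 = 11 h 13 min
Fri: 10:33–21:06 = 10 h 33 min
Sat: 10:16–20:35 = 10 h 19 min
Sun: 09:03–18:44 = 9 h 41 min
Total worked: 58 h 12 min = 3492 min.
Regular 44 h 0 min = 2640 min at €42.00/h; overtime 14 h 12 min = 852 min at €63.00/h.
Pay = (2640 × €42.00 + 852 × €63.00) ÷ 60 = €2742.60.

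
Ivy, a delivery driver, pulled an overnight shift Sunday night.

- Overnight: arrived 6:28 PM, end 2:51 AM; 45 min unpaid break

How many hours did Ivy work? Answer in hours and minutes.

7 h 38 min

Overnight: 6:28 PM → midnight = 5 h 32 min; midnight → 2:51 AM = 2 h 51 min; span 8 h 23 min; less 45 min break → 7 h 38 min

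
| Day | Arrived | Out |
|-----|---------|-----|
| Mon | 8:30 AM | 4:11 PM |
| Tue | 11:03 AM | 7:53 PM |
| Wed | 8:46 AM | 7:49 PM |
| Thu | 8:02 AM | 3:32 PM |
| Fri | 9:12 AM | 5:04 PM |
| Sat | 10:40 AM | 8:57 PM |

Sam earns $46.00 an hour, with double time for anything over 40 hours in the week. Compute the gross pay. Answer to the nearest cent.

$3055.93

Mon: 8:30 AM–4:11 PM = 7 h 41 min
Tue: 11:03 AM–7:53 PM = 8 h 50 min
Wed: 8:46 AM–7:49 PM = 11 h 3 min
Thu: 8:02 AM–3:32 PM = 7 h 30 min
Fri: 9:12 AM–5:04 PM = 7 h 52 min
Sat: 10:40 AM–8:57 PM = 10 h 17 min
Total worked: 53 h 13 min = 3193 min.
Regular 40 h 0 min = 2400 min at $46.00/h; overtime 13 h 13 min = 793 min at $92.00/h.
Pay = (2400 × $46.00 + 793 × $92.00) ÷ 60 = $3055.93.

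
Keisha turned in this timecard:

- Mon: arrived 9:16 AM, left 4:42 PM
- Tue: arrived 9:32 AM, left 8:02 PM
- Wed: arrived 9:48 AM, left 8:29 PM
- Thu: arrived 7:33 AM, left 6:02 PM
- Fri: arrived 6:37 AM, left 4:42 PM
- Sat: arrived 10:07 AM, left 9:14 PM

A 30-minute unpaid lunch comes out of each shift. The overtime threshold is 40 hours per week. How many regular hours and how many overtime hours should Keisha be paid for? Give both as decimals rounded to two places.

Regular 40.00 hours, overtime 17.30 hours

Mon: 9:16 AM–4:42 PM = 7 h 26 min; less 30 min break → 6 h 56 min
Tue: 9:32 AM–8:02 PM = 10 h 30 min; less 30 min break → 10 h 0 min
Wed: 9:48 AM–8:29 PM = 10 h 41 min; less 30 min break → 10 h 11 min
Thu: 7:33 AM–6:02 PM = 10 h 29 min; less 30 min break → 9 h 59 min
Fri: 6:37 AM–4:42 PM = 10 h 5 min; less 30 min break → 9 h 35 min
Sat: 10:07 AM–9:14 PM = 11 h 7 min; less 30 min break → 10 h 37 min
Total worked: 57 h 18 min = 57.30 h.
Threshold 40 h → overtime 17 h 18 min, regular 40 h 0 min.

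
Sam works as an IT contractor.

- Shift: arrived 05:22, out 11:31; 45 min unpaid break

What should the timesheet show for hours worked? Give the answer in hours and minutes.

Shift: 05:22–11:31 = 6 h 9 min; less 45 min break → 5 h 24 min

5 h 24 min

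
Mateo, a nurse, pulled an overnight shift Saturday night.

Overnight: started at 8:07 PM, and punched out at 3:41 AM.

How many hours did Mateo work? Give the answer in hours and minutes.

7 h 34 min

Overnight: 8:07 PM → midnight = 3 h 53 min; midnight → 3:41 AM = 3 h 41 min; span 7 h 34 min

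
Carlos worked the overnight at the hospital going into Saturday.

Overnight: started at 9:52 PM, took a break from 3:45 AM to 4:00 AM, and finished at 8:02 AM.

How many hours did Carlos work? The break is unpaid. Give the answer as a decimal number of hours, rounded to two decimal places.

Overnight: 9:52 PM → midnight = 2 h 8 min; midnight → 8:02 AM = 8 h 2 min; span 10 h 10 min; less 15 min break → 9 h 55 min

9.92 hours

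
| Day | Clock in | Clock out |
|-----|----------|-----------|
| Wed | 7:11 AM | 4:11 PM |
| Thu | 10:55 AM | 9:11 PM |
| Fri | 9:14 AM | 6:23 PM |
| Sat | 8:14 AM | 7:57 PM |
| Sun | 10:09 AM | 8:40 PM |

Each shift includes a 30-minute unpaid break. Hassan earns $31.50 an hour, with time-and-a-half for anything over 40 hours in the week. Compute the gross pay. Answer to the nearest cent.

$1645.09

Wed: 7:11 AM–4:11 PM = 9 h 0 min; less 30 min break → 8 h 30 min
Thu: 10:55 AM–9:11 PM = 10 h 16 min; less 30 min break → 9 h 46 min
Fri: 9:14 AM–6:23 PM = 9 h 9 min; less 30 min break → 8 h 39 min
Sat: 8:14 AM–7:57 PM = 11 h 43 min; less 30 min break → 11 h 13 min
Sun: 10:09 AM–8:40 PM = 10 h 31 min; less 30 min break → 10 h 1 min
Total worked: 48 h 9 min = 2889 min.
Regular 40 h 0 min = 2400 min at $31.50/h; overtime 8 h 9 min = 489 min at $47.25/h.
Pay = (2400 × $31.50 + 489 × $47.25) ÷ 60 = $1645.09.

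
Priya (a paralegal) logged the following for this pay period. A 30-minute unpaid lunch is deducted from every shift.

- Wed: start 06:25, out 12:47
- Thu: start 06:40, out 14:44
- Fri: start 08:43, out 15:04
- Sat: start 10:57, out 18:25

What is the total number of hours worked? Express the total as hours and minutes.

Wed: 06:25–12:47 = 6 h 22 min; less 30 min break → 5 h 52 min
Thu: 06:40–14:44 = 8 h 4 min; less 30 min break → 7 h 34 min
Fri: 08:43–15:04 = 6 h 21 min; less 30 min break → 5 h 51 min
Sat: 10:57–18:25 = 7 h 28 min; less 30 min break → 6 h 58 min
Total: 5 h 52 min + 7 h 34 min + 5 h 51 min + 6 h 58 min = 26 h 15 min.

26 h 15 min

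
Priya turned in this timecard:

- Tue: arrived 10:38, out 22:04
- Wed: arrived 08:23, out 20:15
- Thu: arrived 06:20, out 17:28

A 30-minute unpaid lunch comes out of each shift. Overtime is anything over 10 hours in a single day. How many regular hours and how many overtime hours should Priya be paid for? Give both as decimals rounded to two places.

Tue: 10:38–22:04 = 11 h 26 min; less 30 min break → 10 h 56 min
Wed: 08:23–20:15 = 11 h 52 min; less 30 min break → 11 h 22 min
Thu: 06:20–17:28 = 11 h 8 min; less 30 min break → 10 h 38 min
Tue reg 10 h 0 min / OT 0 h 56 min; Wed reg 10 h 0 min / OT 1 h 22 min; Thu reg 10 h 0 min / OT 0 h 38 min.
Totals: regular 30 h 0 min, overtime 2 h 56 min.

Regular 30.00 hours, overtime 2.93 hours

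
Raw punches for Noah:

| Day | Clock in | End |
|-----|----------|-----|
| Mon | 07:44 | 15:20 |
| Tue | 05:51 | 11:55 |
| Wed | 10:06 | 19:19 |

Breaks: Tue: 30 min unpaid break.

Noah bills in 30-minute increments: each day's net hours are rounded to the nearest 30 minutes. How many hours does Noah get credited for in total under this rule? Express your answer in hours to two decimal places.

Mon: 07:44–15:20 = 7 h 36 min → rounds to 7 h 30 min
Tue: 05:51–11:55 = 6 h 4 min − 30 min = 5 h 34 min → rounds to 5 h 30 min
Wed: 10:06–19:19 = 9 h 13 min → rounds to 9 h 0 min
Total credited: 22 h 0 min.

22.00 hours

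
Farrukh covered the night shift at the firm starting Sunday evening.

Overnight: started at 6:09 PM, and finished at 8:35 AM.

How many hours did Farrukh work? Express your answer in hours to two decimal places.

14.43 hours

Overnight: 6:09 PM → midnight = 5 h 51 min; midnight → 8:35 AM = 8 h 35 min; span 14 h 26 min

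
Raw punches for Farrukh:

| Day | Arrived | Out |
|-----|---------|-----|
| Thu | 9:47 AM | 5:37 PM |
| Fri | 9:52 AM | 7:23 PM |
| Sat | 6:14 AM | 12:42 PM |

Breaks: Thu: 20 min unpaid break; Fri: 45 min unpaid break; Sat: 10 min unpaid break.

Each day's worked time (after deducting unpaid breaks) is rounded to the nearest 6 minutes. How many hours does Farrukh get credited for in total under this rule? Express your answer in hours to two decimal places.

Thu: 9:47 AM–5:37 PM = 7 h 50 min − 20 min = 7 h 30 min → rounds to 7 h 30 min
Fri: 9:52 AM–7:23 PM = 9 h 31 min − 45 min = 8 h 46 min → rounds to 8 h 48 min
Sat: 6:14 AM–12:42 PM = 6 h 28 min − 10 min = 6 h 18 min → rounds to 6 h 18 min
Total credited: 22 h 36 min.

22.60 hours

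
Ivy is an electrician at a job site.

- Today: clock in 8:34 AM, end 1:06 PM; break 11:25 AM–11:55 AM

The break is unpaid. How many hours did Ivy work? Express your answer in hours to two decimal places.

4.03 hours

Today: 8:34 AM–1:06 PM = 4 h 32 min; less 30 min break → 4 h 2 min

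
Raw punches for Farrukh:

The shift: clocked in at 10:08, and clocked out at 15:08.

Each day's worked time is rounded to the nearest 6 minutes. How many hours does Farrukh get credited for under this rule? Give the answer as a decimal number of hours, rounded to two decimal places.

The shift: 10:08–15:08 = 5 h 0 min → rounds to 5 h 0 min

5.00 hours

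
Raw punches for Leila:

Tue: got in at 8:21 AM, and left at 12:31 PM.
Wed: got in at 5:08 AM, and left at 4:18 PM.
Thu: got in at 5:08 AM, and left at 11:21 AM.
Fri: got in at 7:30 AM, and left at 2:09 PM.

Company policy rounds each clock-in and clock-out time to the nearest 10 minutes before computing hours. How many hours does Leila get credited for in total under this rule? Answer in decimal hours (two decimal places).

28.17 hours

Tue: in 8:21 AM→8:20 AM, out 12:31 PM→12:30 PM; 4 h 10 min
Wed: in 5:08 AM→5:10 AM, out 4:18 PM→4:20 PM; 11 h 10 min
Thu: in 5:08 AM→5:10 AM, out 11:21 AM→11:20 AM; 6 h 10 min
Fri: in 7:30 AM→7:30 AM, out 2:09 PM→2:10 PM; 6 h 40 min
Total credited: 28 h 10 min.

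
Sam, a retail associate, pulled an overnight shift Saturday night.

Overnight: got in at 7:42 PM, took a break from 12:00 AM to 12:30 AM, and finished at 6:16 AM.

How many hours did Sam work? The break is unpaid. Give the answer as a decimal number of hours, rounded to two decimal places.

Overnight: 7:42 PM → midnight = 4 h 18 min; midnight → 6:16 AM = 6 h 16 min; span 10 h 34 min; less 30 min break → 10 h 4 min

10.07 hours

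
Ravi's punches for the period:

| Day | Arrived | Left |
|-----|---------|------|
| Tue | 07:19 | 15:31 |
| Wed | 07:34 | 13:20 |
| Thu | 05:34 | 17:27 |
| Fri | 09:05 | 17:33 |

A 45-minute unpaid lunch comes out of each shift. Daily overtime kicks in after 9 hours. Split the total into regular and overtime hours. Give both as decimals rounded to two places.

Tue: 07:19–15:31 = 8 h 12 min; less 45 min break → 7 h 27 min
Wed: 07:34–13:20 = 5 h 46 min; less 45 min break → 5 h 1 min
Thu: 05:34–17:27 = 11 h 53 min; less 45 min break → 11 h 8 min
Fri: 09:05–17:33 = 8 h 28 min; less 45 min break → 7 h 43 min
Tue reg 7 h 27 min / OT 0 h 0 min; Wed reg 5 h 1 min / OT 0 h 0 min; Thu reg 9 h 0 min / OT 2 h 8 min; Fri reg 7 h 43 min / OT 0 h 0 min.
Totals: regular 29 h 11 min, overtime 2 h 8 min.

Regular 29.18 hours, overtime 2.13 hours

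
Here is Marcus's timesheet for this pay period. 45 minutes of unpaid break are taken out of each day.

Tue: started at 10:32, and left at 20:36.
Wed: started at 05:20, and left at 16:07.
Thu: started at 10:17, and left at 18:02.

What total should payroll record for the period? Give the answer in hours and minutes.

26 h 21 min

Tue: 10:32–20:36 = 10 h 4 min; less 45 min break → 9 h 19 min
Wed: 05:20–16:07 = 10 h 47 min; less 45 min break → 10 h 2 min
Thu: 10:17–18:02 = 7 h 45 min; less 45 min break → 7 h 0 min
Total: 9 h 19 min + 10 h 2 min + 7 h 0 min = 26 h 21 min.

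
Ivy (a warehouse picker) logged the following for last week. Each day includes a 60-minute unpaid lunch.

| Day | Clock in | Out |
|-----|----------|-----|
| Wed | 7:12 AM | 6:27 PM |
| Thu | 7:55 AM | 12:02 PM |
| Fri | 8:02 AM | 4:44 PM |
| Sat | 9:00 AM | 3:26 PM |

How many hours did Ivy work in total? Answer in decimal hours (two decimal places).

Wed: 7:12 AM–6:27 PM = 11 h 15 min; less 60 min break → 10 h 15 min
Thu: 7:55 AM–12:02 PM = 4 h 7 min; less 60 min break → 3 h 7 min
Fri: 8:02 AM–4:44 PM = 8 h 42 min; less 60 min break → 7 h 42 min
Sat: 9:00 AM–3:26 PM = 6 h 26 min; less 60 min break → 5 h 26 min
Total: 10 h 15 min + 3 h 7 min + 7 h 42 min + 5 h 26 min = 26 h 30 min.

26.50 hours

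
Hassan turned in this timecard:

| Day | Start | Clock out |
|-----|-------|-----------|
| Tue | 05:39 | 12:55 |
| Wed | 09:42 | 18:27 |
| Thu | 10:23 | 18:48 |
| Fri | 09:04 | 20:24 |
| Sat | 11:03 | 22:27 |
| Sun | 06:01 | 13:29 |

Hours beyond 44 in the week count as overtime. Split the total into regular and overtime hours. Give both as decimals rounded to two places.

Tue: 05:39–12:55 = 7 h 16 min
Wed: 09:42–18:27 = 8 h 45 min
Thu: 10:23–18:48 = 8 h 25 min
Fri: 09:04–20:24 = 11 h 20 min
Sat: 11:03–22:27 = 11 h 24 min
Sun: 06:01–13:29 = 7 h 28 min
Total worked: 54 h 38 min = 54.63 h.
Threshold 44 h → overtime 10 h 38 min, regular 44 h 0 min.

Regular 44.00 hours, overtime 10.63 hours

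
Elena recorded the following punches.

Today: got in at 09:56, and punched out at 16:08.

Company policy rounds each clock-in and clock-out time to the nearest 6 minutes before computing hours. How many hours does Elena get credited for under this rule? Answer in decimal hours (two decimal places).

Today: in 09:56→09:54, out 16:08→16:06; 6 h 12 min

6.20 hours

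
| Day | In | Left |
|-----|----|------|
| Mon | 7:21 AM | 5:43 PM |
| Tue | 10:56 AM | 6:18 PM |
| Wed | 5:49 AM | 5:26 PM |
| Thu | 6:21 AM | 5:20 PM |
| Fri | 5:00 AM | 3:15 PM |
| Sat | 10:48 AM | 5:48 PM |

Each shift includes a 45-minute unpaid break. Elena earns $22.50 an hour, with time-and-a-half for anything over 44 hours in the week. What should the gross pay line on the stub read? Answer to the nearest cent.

Mon: 7:21 AM–5:43 PM = 10 h 22 min; less 45 min break → 9 h 37 min
Tue: 10:56 AM–6:18 PM = 7 h 22 min; less 45 min break → 6 h 37 min
Wed: 5:49 AM–5:26 PM = 11 h 37 min; less 45 min break → 10 h 52 min
Thu: 6:21 AM–5:20 PM = 10 h 59 min; less 45 min break → 10 h 14 min
Fri: 5:00 AM–3:15 PM = 10 h 15 min; less 45 min break → 9 h 30 min
Sat: 10:48 AM–5:48 PM = 7 h 0 min; less 45 min break → 6 h 15 min
Total worked: 53 h 5 min = 3185 min.
Regular 44 h 0 min = 2640 min at $22.50/h; overtime 9 h 5 min = 545 min at $33.75/h.
Pay = (2640 × $22.50 + 545 × $33.75) ÷ 60 = $1296.56.

$1296.56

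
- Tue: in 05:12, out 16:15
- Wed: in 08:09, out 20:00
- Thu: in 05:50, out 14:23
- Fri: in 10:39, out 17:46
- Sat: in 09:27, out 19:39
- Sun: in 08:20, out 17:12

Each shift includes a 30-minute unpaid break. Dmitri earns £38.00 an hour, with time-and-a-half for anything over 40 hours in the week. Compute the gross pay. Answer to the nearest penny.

Tue: 05:12–16:15 = 11 h 3 min; less 30 min break → 10 h 33 min
Wed: 08:09–20:00 = 11 h 51 min; less 30 min break → 11 h 21 min
Thu: 05:50–14:23 = 8 h 33 min; less 30 min break → 8 h 3 min
Fri: 10:39–17:46 = 7 h 7 min; less 30 min break → 6 h 37 min
Sat: 09:27–19:39 = 10 h 12 min; less 30 min break → 9 h 42 min
Sun: 08:20–17:12 = 8 h 52 min; less 30 min break → 8 h 22 min
Total worked: 54 h 38 min = 3278 min.
Regular 40 h 0 min = 2400 min at £38.00/h; overtime 14 h 38 min = 878 min at £57.00/h.
Pay = (2400 × £38.00 + 878 × £57.00) ÷ 60 = £2354.10.

£2354.10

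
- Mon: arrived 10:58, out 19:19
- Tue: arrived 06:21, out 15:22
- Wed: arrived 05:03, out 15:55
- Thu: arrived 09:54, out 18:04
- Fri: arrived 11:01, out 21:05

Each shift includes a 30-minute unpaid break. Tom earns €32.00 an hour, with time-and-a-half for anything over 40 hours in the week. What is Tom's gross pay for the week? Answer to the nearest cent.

€1470.40

Mon: 10:58–19:19 = 8 h 21 min; less 30 min break → 7 h 51 min
Tue: 06:21–15:22 = 9 h 1 min; less 30 min break → 8 h 31 min
Wed: 05:03–15:55 = 10 h 52 min; less 30 min break → 10 h 22 min
Thu: 09:54–18:04 = 8 h 10 min; less 30 min break → 7 h 40 min
Fri: 11:01–21:05 = 10 h 4 min; less 30 min break → 9 h 34 min
Total worked: 43 h 58 min = 2638 min.
Regular 40 h 0 min = 2400 min at €32.00/h; overtime 3 h 58 min = 238 min at €48.00/h.
Pay = (2400 × €32.00 + 238 × €48.00) ÷ 60 = €1470.40.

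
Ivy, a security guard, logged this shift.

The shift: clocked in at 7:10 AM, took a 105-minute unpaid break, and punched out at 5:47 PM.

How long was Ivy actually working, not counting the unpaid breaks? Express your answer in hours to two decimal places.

8.87 hours

The shift: 7:10 AM–5:47 PM = 10 h 37 min; less 105 min break → 8 h 52 min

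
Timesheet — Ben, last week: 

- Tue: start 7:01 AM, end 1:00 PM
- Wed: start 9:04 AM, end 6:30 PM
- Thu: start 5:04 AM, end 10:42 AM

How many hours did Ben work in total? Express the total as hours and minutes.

21 h 3 min

Tue: 7:01 AM–1:00 PM = 5 h 59 min
Wed: 9:04 AM–6:30 PM = 9 h 26 min
Thu: 5:04 AM–10:42 AM = 5 h 38 min
Total: 5 h 59 min + 9 h 26 min + 5 h 38 min = 21 h 3 min.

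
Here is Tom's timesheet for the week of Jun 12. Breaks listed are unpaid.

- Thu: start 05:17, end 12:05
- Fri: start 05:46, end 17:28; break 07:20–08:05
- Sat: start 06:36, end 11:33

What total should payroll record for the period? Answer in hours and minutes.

Thu: 05:17–12:05 = 6 h 48 min
Fri: 05:46–17:28 = 11 h 42 min; less 45 min break → 10 h 57 min
Sat: 06:36–11:33 = 4 h 57 min
Total: 6 h 48 min + 10 h 57 min + 4 h 57 min = 22 h 42 min.

22 h 42 min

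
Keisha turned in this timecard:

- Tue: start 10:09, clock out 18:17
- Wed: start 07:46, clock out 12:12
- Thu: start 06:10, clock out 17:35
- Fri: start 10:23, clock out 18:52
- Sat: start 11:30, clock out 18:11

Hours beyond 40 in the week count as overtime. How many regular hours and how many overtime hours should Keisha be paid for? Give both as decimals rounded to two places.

Regular 39.15 hours, overtime 0.00 hours

Tue: 10:09–18:17 = 8 h 8 min
Wed: 07:46–12:12 = 4 h 26 min
Thu: 06:10–17:35 = 11 h 25 min
Fri: 10:23–18:52 = 8 h 29 min
Sat: 11:30–18:11 = 6 h 41 min
Total worked: 39 h 9 min = 39.15 h.
Threshold 40 h → overtime 0 h 0 min, regular 39 h 9 min.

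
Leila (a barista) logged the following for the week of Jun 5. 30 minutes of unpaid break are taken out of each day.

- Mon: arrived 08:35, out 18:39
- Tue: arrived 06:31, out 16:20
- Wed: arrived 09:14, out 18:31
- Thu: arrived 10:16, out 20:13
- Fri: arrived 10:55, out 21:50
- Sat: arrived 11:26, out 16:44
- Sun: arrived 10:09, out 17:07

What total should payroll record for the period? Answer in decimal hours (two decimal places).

Mon: 08:35–18:39 = 10 h 4 min; less 30 min break → 9 h 34 min
Tue: 06:31–16:20 = 9 h 49 min; less 30 min break → 9 h 19 min
Wed: 09:14–18:31 = 9 h 17 min; less 30 min break → 8 h 47 min
Thu: 10:16–20:13 = 9 h 57 min; less 30 min break → 9 h 27 min
Fri: 10:55–21:50 = 10 h 55 min; less 30 min break → 10 h 25 min
Sat: 11:26–16:44 = 5 h 18 min; less 30 min break → 4 h 48 min
Sun: 10:09–17:07 = 6 h 58 min; less 30 min break → 6 h 28 min
Total: 9 h 34 min + 9 h 19 min + 8 h 47 min + 9 h 27 min + 10 h 25 min + 4 h 48 min + 6 h 28 min = 58 h 48 min.

58.80 hours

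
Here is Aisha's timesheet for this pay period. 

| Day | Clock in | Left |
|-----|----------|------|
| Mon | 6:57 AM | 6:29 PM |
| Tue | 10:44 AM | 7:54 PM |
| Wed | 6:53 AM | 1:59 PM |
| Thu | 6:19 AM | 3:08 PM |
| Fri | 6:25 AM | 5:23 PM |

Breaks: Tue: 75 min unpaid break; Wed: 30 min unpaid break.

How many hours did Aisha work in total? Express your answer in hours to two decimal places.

45.83 hours

Mon: 6:57 AM–6:29 PM = 11 h 32 min
Tue: 10:44 AM–7:54 PM = 9 h 10 min; less 75 min break → 7 h 55 min
Wed: 6:53 AM–1:59 PM = 7 h 6 min; less 30 min break → 6 h 36 min
Thu: 6:19 AM–3:08 PM = 8 h 49 min
Fri: 6:25 AM–5:23 PM = 10 h 58 min
Total: 11 h 32 min + 7 h 55 min + 6 h 36 min + 8 h 49 min + 10 h 58 min = 45 h 50 min.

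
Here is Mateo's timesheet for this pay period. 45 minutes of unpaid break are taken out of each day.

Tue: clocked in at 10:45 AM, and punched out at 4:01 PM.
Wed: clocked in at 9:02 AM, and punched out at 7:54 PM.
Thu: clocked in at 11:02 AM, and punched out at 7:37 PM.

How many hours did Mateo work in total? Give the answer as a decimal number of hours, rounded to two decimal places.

Tue: 10:45 AM–4:01 PM = 5 h 16 min; less 45 min break → 4 h 31 min
Wed: 9:02 AM–7:54 PM = 10 h 52 min; less 45 min break → 10 h 7 min
Thu: 11:02 AM–7:37 PM = 8 h 35 min; less 45 min break → 7 h 50 min
Total: 4 h 31 min + 10 h 7 min + 7 h 50 min = 22 h 28 min.

22.47 hours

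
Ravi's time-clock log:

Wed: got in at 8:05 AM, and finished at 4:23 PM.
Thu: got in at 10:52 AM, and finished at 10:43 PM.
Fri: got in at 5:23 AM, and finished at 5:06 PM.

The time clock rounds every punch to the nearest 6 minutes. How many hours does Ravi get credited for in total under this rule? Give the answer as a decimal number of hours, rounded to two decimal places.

31.80 hours

Wed: in 8:05 AM→8:06 AM, out 4:23 PM→4:24 PM; 8 h 18 min
Thu: in 10:52 AM→10:54 AM, out 10:43 PM→10:42 PM; 11 h 48 min
Fri: in 5:23 AM→5:24 AM, out 5:06 PM→5:06 PM; 11 h 42 min
Total credited: 31 h 48 min.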